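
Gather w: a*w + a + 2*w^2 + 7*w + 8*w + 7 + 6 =a + 2*w^2 + w*(a + 15) + 13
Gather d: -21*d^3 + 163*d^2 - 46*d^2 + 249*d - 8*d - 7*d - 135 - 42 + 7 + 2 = -21*d^3 + 117*d^2 + 234*d - 168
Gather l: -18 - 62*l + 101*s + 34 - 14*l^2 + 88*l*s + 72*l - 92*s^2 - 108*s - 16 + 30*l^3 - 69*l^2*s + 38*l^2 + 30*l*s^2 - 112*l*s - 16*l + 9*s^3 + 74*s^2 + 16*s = 30*l^3 + l^2*(24 - 69*s) + l*(30*s^2 - 24*s - 6) + 9*s^3 - 18*s^2 + 9*s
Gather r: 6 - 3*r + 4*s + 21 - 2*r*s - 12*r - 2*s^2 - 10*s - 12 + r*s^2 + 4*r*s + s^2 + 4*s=r*(s^2 + 2*s - 15) - s^2 - 2*s + 15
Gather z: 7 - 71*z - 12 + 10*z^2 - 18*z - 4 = 10*z^2 - 89*z - 9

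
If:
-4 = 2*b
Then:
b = -2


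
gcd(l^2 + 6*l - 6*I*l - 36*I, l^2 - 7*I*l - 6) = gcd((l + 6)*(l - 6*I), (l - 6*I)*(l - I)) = l - 6*I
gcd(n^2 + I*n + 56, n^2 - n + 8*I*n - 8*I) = n + 8*I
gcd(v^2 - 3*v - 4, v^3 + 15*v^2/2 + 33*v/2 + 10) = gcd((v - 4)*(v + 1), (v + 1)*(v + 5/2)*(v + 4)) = v + 1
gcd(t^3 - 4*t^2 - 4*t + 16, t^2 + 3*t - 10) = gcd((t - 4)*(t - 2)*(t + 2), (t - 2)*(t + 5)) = t - 2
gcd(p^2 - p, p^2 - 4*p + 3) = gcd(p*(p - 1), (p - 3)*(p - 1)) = p - 1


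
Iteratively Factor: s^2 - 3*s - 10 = (s + 2)*(s - 5)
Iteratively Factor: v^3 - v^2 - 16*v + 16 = (v + 4)*(v^2 - 5*v + 4) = (v - 1)*(v + 4)*(v - 4)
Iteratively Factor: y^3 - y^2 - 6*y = (y)*(y^2 - y - 6) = y*(y - 3)*(y + 2)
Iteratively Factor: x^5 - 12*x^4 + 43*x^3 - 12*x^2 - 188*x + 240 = (x - 2)*(x^4 - 10*x^3 + 23*x^2 + 34*x - 120) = (x - 4)*(x - 2)*(x^3 - 6*x^2 - x + 30) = (x - 4)*(x - 2)*(x + 2)*(x^2 - 8*x + 15) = (x - 5)*(x - 4)*(x - 2)*(x + 2)*(x - 3)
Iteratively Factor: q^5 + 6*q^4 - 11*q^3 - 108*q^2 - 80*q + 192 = (q - 4)*(q^4 + 10*q^3 + 29*q^2 + 8*q - 48) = (q - 4)*(q - 1)*(q^3 + 11*q^2 + 40*q + 48) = (q - 4)*(q - 1)*(q + 4)*(q^2 + 7*q + 12) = (q - 4)*(q - 1)*(q + 4)^2*(q + 3)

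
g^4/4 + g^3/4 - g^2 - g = g*(g/4 + 1/2)*(g - 2)*(g + 1)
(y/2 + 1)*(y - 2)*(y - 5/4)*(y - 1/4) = y^4/2 - 3*y^3/4 - 59*y^2/32 + 3*y - 5/8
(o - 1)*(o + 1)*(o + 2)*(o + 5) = o^4 + 7*o^3 + 9*o^2 - 7*o - 10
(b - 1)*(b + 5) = b^2 + 4*b - 5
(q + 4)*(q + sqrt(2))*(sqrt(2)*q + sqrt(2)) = sqrt(2)*q^3 + 2*q^2 + 5*sqrt(2)*q^2 + 4*sqrt(2)*q + 10*q + 8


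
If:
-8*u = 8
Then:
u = -1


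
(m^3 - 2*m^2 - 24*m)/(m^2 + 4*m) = m - 6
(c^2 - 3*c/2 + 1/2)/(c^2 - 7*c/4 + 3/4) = 2*(2*c - 1)/(4*c - 3)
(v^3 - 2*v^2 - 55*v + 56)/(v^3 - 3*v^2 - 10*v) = (-v^3 + 2*v^2 + 55*v - 56)/(v*(-v^2 + 3*v + 10))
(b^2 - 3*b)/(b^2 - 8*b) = (b - 3)/(b - 8)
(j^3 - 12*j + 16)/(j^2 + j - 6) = (j^2 + 2*j - 8)/(j + 3)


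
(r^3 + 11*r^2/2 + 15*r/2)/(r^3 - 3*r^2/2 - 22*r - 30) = r*(r + 3)/(r^2 - 4*r - 12)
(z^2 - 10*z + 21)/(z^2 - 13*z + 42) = (z - 3)/(z - 6)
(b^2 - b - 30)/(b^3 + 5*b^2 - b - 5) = (b - 6)/(b^2 - 1)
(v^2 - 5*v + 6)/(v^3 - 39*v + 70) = (v - 3)/(v^2 + 2*v - 35)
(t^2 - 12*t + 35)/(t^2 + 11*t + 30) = (t^2 - 12*t + 35)/(t^2 + 11*t + 30)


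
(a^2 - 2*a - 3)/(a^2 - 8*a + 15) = (a + 1)/(a - 5)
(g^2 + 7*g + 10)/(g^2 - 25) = (g + 2)/(g - 5)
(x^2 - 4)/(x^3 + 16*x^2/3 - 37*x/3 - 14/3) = 3*(x + 2)/(3*x^2 + 22*x + 7)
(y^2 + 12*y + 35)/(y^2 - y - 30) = (y + 7)/(y - 6)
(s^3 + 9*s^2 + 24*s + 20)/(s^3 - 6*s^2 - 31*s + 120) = (s^2 + 4*s + 4)/(s^2 - 11*s + 24)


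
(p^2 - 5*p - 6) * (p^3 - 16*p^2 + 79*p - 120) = p^5 - 21*p^4 + 153*p^3 - 419*p^2 + 126*p + 720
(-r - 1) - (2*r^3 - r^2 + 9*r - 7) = -2*r^3 + r^2 - 10*r + 6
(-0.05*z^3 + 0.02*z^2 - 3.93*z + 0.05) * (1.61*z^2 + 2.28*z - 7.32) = -0.0805*z^5 - 0.0818*z^4 - 5.9157*z^3 - 9.0263*z^2 + 28.8816*z - 0.366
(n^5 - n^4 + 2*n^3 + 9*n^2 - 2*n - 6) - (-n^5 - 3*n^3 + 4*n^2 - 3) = 2*n^5 - n^4 + 5*n^3 + 5*n^2 - 2*n - 3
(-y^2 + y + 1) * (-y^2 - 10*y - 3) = y^4 + 9*y^3 - 8*y^2 - 13*y - 3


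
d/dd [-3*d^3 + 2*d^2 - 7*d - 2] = -9*d^2 + 4*d - 7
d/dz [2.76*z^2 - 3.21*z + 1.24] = 5.52*z - 3.21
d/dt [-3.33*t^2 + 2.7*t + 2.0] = 2.7 - 6.66*t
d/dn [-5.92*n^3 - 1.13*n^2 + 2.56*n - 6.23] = -17.76*n^2 - 2.26*n + 2.56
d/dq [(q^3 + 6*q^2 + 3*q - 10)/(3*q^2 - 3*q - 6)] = (q^4 - 2*q^3 - 15*q^2 - 4*q - 16)/(3*(q^4 - 2*q^3 - 3*q^2 + 4*q + 4))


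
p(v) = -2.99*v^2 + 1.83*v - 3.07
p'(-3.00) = 19.77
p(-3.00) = -35.47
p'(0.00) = 1.83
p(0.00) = -3.07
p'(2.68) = -14.20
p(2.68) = -19.64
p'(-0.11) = 2.49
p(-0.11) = -3.31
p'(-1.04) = 8.05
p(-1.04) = -8.21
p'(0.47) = -0.98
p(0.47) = -2.87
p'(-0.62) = 5.54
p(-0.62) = -5.35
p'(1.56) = -7.50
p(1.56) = -7.49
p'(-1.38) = 10.08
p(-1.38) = -11.29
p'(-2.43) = 16.36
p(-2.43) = -25.17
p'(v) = 1.83 - 5.98*v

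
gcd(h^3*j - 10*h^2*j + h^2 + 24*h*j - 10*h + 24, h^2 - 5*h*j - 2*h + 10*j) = 1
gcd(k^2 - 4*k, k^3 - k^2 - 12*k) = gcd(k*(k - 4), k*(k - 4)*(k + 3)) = k^2 - 4*k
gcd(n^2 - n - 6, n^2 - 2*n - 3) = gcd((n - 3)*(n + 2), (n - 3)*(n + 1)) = n - 3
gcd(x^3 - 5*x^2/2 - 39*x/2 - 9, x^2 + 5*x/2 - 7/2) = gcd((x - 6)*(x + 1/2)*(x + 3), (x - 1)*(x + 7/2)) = 1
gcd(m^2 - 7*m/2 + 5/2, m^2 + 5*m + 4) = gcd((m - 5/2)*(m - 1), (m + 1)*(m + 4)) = 1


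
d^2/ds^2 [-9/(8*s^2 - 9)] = 432*(-8*s^2 - 3)/(8*s^2 - 9)^3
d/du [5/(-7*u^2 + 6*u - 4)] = 10*(7*u - 3)/(7*u^2 - 6*u + 4)^2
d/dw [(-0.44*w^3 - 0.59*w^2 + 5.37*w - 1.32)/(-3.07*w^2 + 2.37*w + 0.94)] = (1.3508*w^4 - 2.0856*w^3 + 13.8468*w^2 - 9.214*w + 8.1762)/(9.4249*w^4 - 14.5518*w^3 - 0.154699999999999*w^2 + 4.4556*w + 0.8836)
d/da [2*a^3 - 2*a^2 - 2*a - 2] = 6*a^2 - 4*a - 2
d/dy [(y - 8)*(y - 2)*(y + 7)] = 3*y^2 - 6*y - 54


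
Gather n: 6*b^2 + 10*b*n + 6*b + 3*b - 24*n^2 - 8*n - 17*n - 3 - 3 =6*b^2 + 9*b - 24*n^2 + n*(10*b - 25) - 6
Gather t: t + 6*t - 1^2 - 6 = 7*t - 7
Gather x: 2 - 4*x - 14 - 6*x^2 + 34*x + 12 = -6*x^2 + 30*x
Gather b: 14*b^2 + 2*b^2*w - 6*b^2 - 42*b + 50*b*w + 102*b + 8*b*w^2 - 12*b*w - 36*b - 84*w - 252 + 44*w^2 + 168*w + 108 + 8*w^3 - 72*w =b^2*(2*w + 8) + b*(8*w^2 + 38*w + 24) + 8*w^3 + 44*w^2 + 12*w - 144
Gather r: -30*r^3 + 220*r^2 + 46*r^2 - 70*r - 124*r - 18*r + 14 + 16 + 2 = -30*r^3 + 266*r^2 - 212*r + 32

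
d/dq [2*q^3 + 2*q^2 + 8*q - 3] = 6*q^2 + 4*q + 8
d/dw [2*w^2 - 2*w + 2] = 4*w - 2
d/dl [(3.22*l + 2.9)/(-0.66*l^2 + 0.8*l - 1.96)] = (2.1252*l^2 + 3.828*l - 8.6312)/(0.4356*l^4 - 1.056*l^3 + 3.2272*l^2 - 3.136*l + 3.8416)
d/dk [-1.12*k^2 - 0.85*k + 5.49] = -2.24*k - 0.85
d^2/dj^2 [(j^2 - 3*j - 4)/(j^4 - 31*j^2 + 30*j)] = 6*(j^8 - 6*j^7 - 3*j^6 + 33*j^5 + 462*j^4 - 731*j^3 - 3844*j^2 + 3720*j - 1200)/(j^3*(j^9 - 93*j^7 + 90*j^6 + 2883*j^5 - 5580*j^4 - 27091*j^3 + 86490*j^2 - 83700*j + 27000))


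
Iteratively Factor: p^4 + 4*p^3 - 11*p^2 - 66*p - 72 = (p + 3)*(p^3 + p^2 - 14*p - 24) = (p + 2)*(p + 3)*(p^2 - p - 12) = (p + 2)*(p + 3)^2*(p - 4)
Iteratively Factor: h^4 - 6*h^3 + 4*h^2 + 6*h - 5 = (h - 5)*(h^3 - h^2 - h + 1) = (h - 5)*(h + 1)*(h^2 - 2*h + 1) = (h - 5)*(h - 1)*(h + 1)*(h - 1)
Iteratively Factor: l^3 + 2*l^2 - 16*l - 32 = (l + 4)*(l^2 - 2*l - 8) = (l - 4)*(l + 4)*(l + 2)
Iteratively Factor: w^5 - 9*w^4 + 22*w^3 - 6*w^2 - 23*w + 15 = (w - 3)*(w^4 - 6*w^3 + 4*w^2 + 6*w - 5) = (w - 3)*(w - 1)*(w^3 - 5*w^2 - w + 5) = (w - 3)*(w - 1)*(w + 1)*(w^2 - 6*w + 5) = (w - 5)*(w - 3)*(w - 1)*(w + 1)*(w - 1)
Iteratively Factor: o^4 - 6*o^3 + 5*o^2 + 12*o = (o - 3)*(o^3 - 3*o^2 - 4*o) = (o - 3)*(o + 1)*(o^2 - 4*o) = o*(o - 3)*(o + 1)*(o - 4)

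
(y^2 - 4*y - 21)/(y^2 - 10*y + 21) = (y + 3)/(y - 3)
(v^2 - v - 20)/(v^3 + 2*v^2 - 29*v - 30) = (v + 4)/(v^2 + 7*v + 6)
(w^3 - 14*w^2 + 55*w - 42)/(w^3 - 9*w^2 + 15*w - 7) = (w - 6)/(w - 1)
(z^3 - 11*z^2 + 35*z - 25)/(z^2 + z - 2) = (z^2 - 10*z + 25)/(z + 2)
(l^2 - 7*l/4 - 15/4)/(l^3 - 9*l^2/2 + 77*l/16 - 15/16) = 4*(4*l + 5)/(16*l^2 - 24*l + 5)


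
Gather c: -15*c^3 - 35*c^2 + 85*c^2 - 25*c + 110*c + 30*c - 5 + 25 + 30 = -15*c^3 + 50*c^2 + 115*c + 50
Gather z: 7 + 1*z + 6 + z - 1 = 2*z + 12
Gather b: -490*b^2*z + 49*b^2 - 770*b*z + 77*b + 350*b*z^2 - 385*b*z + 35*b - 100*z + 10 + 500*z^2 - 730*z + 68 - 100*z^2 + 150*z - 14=b^2*(49 - 490*z) + b*(350*z^2 - 1155*z + 112) + 400*z^2 - 680*z + 64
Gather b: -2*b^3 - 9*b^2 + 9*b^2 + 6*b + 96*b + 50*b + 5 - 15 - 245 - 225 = -2*b^3 + 152*b - 480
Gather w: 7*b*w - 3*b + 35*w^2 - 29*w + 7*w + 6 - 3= -3*b + 35*w^2 + w*(7*b - 22) + 3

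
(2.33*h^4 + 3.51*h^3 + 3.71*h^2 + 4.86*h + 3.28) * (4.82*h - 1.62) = 11.2306*h^5 + 13.1436*h^4 + 12.196*h^3 + 17.415*h^2 + 7.9364*h - 5.3136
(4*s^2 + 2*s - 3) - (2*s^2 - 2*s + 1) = 2*s^2 + 4*s - 4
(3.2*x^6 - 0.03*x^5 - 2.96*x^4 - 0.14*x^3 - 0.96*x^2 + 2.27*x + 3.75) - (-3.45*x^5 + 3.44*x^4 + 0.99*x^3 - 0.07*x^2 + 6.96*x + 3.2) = 3.2*x^6 + 3.42*x^5 - 6.4*x^4 - 1.13*x^3 - 0.89*x^2 - 4.69*x + 0.55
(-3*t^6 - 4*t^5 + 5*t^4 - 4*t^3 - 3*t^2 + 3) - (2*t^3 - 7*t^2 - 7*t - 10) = -3*t^6 - 4*t^5 + 5*t^4 - 6*t^3 + 4*t^2 + 7*t + 13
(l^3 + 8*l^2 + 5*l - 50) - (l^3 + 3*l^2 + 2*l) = 5*l^2 + 3*l - 50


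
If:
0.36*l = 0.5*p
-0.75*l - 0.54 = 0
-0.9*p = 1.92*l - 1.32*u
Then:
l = -0.72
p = -0.52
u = -1.40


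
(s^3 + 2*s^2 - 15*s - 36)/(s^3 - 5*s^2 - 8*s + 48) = (s + 3)/(s - 4)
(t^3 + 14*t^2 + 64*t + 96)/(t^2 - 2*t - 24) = (t^2 + 10*t + 24)/(t - 6)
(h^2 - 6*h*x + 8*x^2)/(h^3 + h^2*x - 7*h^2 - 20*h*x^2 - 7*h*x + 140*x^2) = (h - 2*x)/(h^2 + 5*h*x - 7*h - 35*x)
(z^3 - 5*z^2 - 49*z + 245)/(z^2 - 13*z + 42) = (z^2 + 2*z - 35)/(z - 6)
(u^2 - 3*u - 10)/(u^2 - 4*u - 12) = (u - 5)/(u - 6)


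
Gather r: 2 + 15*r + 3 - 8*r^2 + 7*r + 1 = -8*r^2 + 22*r + 6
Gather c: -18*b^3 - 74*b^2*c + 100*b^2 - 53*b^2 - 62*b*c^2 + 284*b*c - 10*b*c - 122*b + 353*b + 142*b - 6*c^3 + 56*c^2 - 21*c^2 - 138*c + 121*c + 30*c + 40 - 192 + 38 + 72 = -18*b^3 + 47*b^2 + 373*b - 6*c^3 + c^2*(35 - 62*b) + c*(-74*b^2 + 274*b + 13) - 42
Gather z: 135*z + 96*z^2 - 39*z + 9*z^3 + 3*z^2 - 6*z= 9*z^3 + 99*z^2 + 90*z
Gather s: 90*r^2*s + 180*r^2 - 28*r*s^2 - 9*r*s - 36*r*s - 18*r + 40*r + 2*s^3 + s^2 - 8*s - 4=180*r^2 + 22*r + 2*s^3 + s^2*(1 - 28*r) + s*(90*r^2 - 45*r - 8) - 4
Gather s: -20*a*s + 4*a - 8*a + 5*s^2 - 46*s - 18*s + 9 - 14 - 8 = -4*a + 5*s^2 + s*(-20*a - 64) - 13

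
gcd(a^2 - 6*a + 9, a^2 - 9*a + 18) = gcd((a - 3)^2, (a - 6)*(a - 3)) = a - 3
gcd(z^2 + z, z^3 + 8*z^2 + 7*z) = z^2 + z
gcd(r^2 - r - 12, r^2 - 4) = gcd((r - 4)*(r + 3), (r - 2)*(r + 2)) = 1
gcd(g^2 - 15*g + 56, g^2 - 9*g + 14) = g - 7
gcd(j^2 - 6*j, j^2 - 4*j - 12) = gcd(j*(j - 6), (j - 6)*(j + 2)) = j - 6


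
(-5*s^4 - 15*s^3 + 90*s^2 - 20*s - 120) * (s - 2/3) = -5*s^5 - 35*s^4/3 + 100*s^3 - 80*s^2 - 320*s/3 + 80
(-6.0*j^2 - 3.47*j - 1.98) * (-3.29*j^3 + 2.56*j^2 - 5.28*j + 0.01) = 19.74*j^5 - 3.9437*j^4 + 29.311*j^3 + 13.1928*j^2 + 10.4197*j - 0.0198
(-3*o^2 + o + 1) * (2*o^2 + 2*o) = -6*o^4 - 4*o^3 + 4*o^2 + 2*o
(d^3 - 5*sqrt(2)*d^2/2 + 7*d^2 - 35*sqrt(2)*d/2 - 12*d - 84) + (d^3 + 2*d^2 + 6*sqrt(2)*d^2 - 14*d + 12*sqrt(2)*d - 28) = 2*d^3 + 7*sqrt(2)*d^2/2 + 9*d^2 - 26*d - 11*sqrt(2)*d/2 - 112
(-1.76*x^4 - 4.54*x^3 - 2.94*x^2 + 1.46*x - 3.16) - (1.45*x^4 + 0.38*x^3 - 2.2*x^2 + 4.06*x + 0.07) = -3.21*x^4 - 4.92*x^3 - 0.74*x^2 - 2.6*x - 3.23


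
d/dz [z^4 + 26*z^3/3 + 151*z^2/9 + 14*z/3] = 4*z^3 + 26*z^2 + 302*z/9 + 14/3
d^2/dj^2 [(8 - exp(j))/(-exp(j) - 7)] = 15*(7 - exp(j))*exp(j)/(exp(3*j) + 21*exp(2*j) + 147*exp(j) + 343)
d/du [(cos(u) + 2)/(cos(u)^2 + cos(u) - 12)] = (cos(u)^2 + 4*cos(u) + 14)*sin(u)/(cos(u)^2 + cos(u) - 12)^2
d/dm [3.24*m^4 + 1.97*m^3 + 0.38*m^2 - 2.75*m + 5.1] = 12.96*m^3 + 5.91*m^2 + 0.76*m - 2.75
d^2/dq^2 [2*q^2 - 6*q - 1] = 4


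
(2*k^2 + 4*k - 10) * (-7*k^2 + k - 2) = -14*k^4 - 26*k^3 + 70*k^2 - 18*k + 20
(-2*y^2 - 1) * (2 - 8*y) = 16*y^3 - 4*y^2 + 8*y - 2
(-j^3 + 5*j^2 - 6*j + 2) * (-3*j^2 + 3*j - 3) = 3*j^5 - 18*j^4 + 36*j^3 - 39*j^2 + 24*j - 6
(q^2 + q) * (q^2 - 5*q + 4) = q^4 - 4*q^3 - q^2 + 4*q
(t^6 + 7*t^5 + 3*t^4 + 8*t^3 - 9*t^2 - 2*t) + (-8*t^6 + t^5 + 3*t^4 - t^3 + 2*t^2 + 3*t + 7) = -7*t^6 + 8*t^5 + 6*t^4 + 7*t^3 - 7*t^2 + t + 7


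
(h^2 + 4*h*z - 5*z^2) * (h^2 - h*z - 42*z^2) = h^4 + 3*h^3*z - 51*h^2*z^2 - 163*h*z^3 + 210*z^4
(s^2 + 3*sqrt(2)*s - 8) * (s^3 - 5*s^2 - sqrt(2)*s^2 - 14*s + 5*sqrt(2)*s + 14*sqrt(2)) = s^5 - 5*s^4 + 2*sqrt(2)*s^4 - 28*s^3 - 10*sqrt(2)*s^3 - 20*sqrt(2)*s^2 + 70*s^2 - 40*sqrt(2)*s + 196*s - 112*sqrt(2)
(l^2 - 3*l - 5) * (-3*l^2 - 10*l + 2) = -3*l^4 - l^3 + 47*l^2 + 44*l - 10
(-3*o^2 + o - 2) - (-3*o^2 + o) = -2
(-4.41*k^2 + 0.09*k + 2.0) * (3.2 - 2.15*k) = 9.4815*k^3 - 14.3055*k^2 - 4.012*k + 6.4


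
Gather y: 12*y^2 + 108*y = 12*y^2 + 108*y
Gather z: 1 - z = 1 - z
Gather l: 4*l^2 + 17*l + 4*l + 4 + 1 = 4*l^2 + 21*l + 5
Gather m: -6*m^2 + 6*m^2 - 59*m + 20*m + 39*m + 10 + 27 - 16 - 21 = 0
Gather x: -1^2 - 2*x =-2*x - 1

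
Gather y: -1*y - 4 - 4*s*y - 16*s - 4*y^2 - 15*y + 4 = -16*s - 4*y^2 + y*(-4*s - 16)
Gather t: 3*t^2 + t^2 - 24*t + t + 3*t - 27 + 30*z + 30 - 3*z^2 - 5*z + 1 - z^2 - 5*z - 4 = 4*t^2 - 20*t - 4*z^2 + 20*z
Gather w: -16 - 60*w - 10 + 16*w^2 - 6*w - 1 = 16*w^2 - 66*w - 27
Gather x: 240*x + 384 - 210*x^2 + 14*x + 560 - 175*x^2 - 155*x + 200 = -385*x^2 + 99*x + 1144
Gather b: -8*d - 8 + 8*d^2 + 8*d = 8*d^2 - 8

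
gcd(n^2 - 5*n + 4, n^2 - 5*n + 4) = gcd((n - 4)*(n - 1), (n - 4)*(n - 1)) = n^2 - 5*n + 4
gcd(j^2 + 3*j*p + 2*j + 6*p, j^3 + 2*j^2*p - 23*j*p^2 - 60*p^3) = j + 3*p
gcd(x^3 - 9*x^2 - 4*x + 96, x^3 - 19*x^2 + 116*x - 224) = x^2 - 12*x + 32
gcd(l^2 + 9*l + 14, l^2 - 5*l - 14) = l + 2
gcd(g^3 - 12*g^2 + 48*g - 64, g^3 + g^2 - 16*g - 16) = g - 4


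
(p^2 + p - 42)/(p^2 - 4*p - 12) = (p + 7)/(p + 2)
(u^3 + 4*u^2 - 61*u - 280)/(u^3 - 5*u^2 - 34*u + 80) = (u + 7)/(u - 2)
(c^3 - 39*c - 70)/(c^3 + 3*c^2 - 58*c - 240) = (c^2 - 5*c - 14)/(c^2 - 2*c - 48)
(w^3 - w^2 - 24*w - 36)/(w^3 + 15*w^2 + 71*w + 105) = (w^2 - 4*w - 12)/(w^2 + 12*w + 35)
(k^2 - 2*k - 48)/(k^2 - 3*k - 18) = (-k^2 + 2*k + 48)/(-k^2 + 3*k + 18)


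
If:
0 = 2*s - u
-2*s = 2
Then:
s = -1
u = -2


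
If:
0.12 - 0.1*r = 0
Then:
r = 1.20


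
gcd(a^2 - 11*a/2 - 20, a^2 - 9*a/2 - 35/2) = a + 5/2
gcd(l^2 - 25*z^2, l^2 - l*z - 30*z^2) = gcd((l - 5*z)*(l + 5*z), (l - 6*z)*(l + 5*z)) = l + 5*z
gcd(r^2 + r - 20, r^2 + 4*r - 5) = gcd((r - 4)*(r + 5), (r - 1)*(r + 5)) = r + 5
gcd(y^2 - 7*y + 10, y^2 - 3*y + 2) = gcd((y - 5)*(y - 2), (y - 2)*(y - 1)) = y - 2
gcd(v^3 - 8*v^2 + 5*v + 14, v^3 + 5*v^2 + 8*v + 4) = v + 1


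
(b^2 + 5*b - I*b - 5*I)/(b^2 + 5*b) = (b - I)/b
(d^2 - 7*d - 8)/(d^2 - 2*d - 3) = (d - 8)/(d - 3)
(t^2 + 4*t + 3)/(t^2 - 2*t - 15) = (t + 1)/(t - 5)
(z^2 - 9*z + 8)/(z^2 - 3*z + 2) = (z - 8)/(z - 2)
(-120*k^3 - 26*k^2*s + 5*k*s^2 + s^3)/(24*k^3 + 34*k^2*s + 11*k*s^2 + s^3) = (-5*k + s)/(k + s)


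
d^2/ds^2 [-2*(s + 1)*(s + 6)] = -4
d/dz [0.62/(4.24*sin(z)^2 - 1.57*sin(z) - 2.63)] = (0.9734 - 5.2576*sin(z))*cos(z)/(-4.24*sin(z)^2 + 1.57*sin(z) + 2.63)^2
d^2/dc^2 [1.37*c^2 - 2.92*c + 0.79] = 2.74000000000000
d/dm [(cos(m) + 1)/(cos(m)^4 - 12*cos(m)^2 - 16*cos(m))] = (-21*cos(m) - 9*cos(2*m)/2 + cos(3*m) + 3*cos(4*m)/8 - 167/8)*sin(m)/((cos(m) - 4)^2*(cos(m) + 2)^4*cos(m)^2)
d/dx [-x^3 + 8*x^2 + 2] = x*(16 - 3*x)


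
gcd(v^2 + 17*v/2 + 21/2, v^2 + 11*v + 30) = 1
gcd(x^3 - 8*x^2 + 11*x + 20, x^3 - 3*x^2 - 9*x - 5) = x^2 - 4*x - 5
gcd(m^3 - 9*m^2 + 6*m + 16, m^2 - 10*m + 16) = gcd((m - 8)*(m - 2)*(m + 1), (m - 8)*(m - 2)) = m^2 - 10*m + 16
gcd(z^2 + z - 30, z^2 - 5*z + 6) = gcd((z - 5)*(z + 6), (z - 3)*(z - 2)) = 1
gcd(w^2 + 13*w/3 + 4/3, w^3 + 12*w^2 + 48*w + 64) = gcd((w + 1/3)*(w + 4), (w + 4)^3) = w + 4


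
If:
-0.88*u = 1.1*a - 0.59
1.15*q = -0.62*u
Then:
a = 0.536363636363636 - 0.8*u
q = -0.539130434782609*u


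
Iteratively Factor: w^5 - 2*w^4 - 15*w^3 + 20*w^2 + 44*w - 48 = (w - 2)*(w^4 - 15*w^2 - 10*w + 24) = (w - 2)*(w + 2)*(w^3 - 2*w^2 - 11*w + 12) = (w - 4)*(w - 2)*(w + 2)*(w^2 + 2*w - 3) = (w - 4)*(w - 2)*(w - 1)*(w + 2)*(w + 3)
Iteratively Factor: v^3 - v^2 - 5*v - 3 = (v + 1)*(v^2 - 2*v - 3) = (v - 3)*(v + 1)*(v + 1)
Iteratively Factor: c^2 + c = (c)*(c + 1)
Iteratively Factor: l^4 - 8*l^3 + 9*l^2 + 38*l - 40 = (l - 1)*(l^3 - 7*l^2 + 2*l + 40) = (l - 1)*(l + 2)*(l^2 - 9*l + 20) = (l - 4)*(l - 1)*(l + 2)*(l - 5)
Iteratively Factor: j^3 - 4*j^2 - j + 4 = (j - 4)*(j^2 - 1) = (j - 4)*(j + 1)*(j - 1)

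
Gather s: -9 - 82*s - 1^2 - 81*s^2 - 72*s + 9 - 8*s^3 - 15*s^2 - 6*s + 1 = -8*s^3 - 96*s^2 - 160*s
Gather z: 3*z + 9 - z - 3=2*z + 6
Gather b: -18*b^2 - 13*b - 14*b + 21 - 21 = -18*b^2 - 27*b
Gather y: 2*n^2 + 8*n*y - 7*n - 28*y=2*n^2 - 7*n + y*(8*n - 28)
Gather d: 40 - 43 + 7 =4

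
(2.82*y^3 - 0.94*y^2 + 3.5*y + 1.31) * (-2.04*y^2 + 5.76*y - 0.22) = -5.7528*y^5 + 18.1608*y^4 - 13.1748*y^3 + 17.6944*y^2 + 6.7756*y - 0.2882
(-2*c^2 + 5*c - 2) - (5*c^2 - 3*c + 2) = -7*c^2 + 8*c - 4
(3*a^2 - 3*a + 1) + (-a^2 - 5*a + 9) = 2*a^2 - 8*a + 10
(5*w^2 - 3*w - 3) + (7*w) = 5*w^2 + 4*w - 3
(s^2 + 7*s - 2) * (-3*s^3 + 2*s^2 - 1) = -3*s^5 - 19*s^4 + 20*s^3 - 5*s^2 - 7*s + 2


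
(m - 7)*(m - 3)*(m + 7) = m^3 - 3*m^2 - 49*m + 147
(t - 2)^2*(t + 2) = t^3 - 2*t^2 - 4*t + 8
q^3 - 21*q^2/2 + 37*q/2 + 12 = (q - 8)*(q - 3)*(q + 1/2)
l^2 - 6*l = l*(l - 6)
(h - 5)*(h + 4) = h^2 - h - 20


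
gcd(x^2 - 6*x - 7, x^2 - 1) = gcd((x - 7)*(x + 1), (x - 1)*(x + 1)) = x + 1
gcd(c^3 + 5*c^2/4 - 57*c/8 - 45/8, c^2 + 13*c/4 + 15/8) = c + 3/4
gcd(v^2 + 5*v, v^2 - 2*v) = v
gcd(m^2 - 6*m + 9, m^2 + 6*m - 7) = 1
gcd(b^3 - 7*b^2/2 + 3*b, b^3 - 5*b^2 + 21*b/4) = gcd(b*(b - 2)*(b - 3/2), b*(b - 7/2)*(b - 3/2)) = b^2 - 3*b/2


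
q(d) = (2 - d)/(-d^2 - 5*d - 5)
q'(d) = (2 - d)*(2*d + 5)/(-d^2 - 5*d - 5)^2 - 1/(-d^2 - 5*d - 5)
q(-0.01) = -0.41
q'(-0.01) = 0.61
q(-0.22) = -0.56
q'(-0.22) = 0.90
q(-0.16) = -0.51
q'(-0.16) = 0.80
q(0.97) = -0.10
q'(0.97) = 0.15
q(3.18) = 0.04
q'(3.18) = 0.02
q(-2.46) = 3.57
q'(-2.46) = -0.57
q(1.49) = -0.03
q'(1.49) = 0.09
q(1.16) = -0.07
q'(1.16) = 0.12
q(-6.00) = -0.73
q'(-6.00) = -0.37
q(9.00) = 0.05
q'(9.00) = 0.00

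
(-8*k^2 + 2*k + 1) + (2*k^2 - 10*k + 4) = -6*k^2 - 8*k + 5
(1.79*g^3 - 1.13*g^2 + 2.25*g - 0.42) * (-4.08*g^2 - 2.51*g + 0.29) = -7.3032*g^5 + 0.1175*g^4 - 5.8246*g^3 - 4.2616*g^2 + 1.7067*g - 0.1218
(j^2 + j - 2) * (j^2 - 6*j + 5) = j^4 - 5*j^3 - 3*j^2 + 17*j - 10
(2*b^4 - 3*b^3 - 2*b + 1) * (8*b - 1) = 16*b^5 - 26*b^4 + 3*b^3 - 16*b^2 + 10*b - 1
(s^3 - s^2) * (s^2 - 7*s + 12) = s^5 - 8*s^4 + 19*s^3 - 12*s^2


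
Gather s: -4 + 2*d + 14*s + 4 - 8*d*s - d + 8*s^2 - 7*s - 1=d + 8*s^2 + s*(7 - 8*d) - 1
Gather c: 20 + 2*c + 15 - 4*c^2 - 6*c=-4*c^2 - 4*c + 35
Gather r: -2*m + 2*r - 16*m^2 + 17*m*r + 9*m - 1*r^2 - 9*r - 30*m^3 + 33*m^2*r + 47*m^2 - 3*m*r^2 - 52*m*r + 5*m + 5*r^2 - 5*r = -30*m^3 + 31*m^2 + 12*m + r^2*(4 - 3*m) + r*(33*m^2 - 35*m - 12)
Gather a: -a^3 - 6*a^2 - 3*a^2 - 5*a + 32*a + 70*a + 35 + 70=-a^3 - 9*a^2 + 97*a + 105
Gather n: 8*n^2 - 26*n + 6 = 8*n^2 - 26*n + 6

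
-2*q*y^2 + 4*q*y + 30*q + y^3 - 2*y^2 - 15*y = (-2*q + y)*(y - 5)*(y + 3)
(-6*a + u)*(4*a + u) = -24*a^2 - 2*a*u + u^2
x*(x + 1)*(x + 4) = x^3 + 5*x^2 + 4*x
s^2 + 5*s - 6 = (s - 1)*(s + 6)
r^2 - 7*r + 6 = (r - 6)*(r - 1)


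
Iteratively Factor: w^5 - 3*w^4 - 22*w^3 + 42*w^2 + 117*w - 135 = (w - 5)*(w^4 + 2*w^3 - 12*w^2 - 18*w + 27) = (w - 5)*(w + 3)*(w^3 - w^2 - 9*w + 9) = (w - 5)*(w - 1)*(w + 3)*(w^2 - 9) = (w - 5)*(w - 1)*(w + 3)^2*(w - 3)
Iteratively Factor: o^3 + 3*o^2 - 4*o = (o + 4)*(o^2 - o) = (o - 1)*(o + 4)*(o)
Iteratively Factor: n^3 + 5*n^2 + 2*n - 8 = (n - 1)*(n^2 + 6*n + 8) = (n - 1)*(n + 4)*(n + 2)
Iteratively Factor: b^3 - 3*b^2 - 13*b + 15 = (b + 3)*(b^2 - 6*b + 5) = (b - 1)*(b + 3)*(b - 5)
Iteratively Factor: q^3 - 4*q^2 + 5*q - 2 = (q - 1)*(q^2 - 3*q + 2) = (q - 1)^2*(q - 2)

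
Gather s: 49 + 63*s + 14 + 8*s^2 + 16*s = 8*s^2 + 79*s + 63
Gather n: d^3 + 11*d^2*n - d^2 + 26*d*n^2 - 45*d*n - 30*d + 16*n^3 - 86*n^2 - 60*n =d^3 - d^2 - 30*d + 16*n^3 + n^2*(26*d - 86) + n*(11*d^2 - 45*d - 60)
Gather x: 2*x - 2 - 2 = 2*x - 4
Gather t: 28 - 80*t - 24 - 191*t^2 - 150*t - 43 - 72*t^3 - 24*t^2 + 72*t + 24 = -72*t^3 - 215*t^2 - 158*t - 15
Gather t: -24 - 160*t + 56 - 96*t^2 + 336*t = -96*t^2 + 176*t + 32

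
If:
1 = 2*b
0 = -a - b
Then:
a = -1/2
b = 1/2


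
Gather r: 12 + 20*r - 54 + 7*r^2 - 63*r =7*r^2 - 43*r - 42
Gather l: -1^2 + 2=1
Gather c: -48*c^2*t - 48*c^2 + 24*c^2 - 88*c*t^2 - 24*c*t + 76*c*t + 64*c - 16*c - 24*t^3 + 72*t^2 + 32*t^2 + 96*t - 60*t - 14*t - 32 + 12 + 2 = c^2*(-48*t - 24) + c*(-88*t^2 + 52*t + 48) - 24*t^3 + 104*t^2 + 22*t - 18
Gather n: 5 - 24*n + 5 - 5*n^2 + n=-5*n^2 - 23*n + 10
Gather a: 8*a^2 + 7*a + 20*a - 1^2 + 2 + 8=8*a^2 + 27*a + 9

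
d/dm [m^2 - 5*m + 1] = 2*m - 5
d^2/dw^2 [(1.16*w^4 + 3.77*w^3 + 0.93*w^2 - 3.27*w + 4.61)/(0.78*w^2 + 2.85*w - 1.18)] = (1.411488*w^6 + 15.47208*w^5 + 50.1266159999999*w^4 - 2.34752999999998*w^3 - 34.724676*w^2 + 74.92602*w + 63.971382)/(0.474552*w^6 + 5.20182*w^5 + 16.852914*w^4 + 7.410285*w^3 - 25.495434*w^2 + 11.90502*w - 1.643032)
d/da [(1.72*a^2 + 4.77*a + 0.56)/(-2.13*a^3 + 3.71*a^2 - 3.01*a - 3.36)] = (3.6636*a^4 + 20.3202*a^3 - 19.2955*a^2 - 15.7136*a - 14.3416)/(4.5369*a^6 - 15.8046*a^5 + 26.5867*a^4 - 8.0206*a^3 - 15.8711*a^2 + 20.2272*a + 11.2896)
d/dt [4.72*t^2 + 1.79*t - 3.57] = 9.44*t + 1.79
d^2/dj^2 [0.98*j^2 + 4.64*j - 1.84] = 1.96000000000000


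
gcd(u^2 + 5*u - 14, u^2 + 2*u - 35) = u + 7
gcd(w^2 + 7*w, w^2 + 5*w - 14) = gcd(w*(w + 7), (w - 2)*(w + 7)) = w + 7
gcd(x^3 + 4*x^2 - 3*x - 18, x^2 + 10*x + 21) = x + 3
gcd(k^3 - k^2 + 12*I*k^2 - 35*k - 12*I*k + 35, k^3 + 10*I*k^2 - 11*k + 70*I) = k^2 + 12*I*k - 35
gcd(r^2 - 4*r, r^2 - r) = r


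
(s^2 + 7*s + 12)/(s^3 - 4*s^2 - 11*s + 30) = (s + 4)/(s^2 - 7*s + 10)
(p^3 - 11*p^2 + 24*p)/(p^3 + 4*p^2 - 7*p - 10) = p*(p^2 - 11*p + 24)/(p^3 + 4*p^2 - 7*p - 10)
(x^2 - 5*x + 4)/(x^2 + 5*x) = (x^2 - 5*x + 4)/(x*(x + 5))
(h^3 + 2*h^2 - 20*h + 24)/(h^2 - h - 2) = (h^2 + 4*h - 12)/(h + 1)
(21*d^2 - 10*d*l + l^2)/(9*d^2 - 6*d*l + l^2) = (7*d - l)/(3*d - l)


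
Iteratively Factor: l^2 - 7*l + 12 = (l - 4)*(l - 3)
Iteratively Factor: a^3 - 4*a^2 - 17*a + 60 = (a + 4)*(a^2 - 8*a + 15) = (a - 5)*(a + 4)*(a - 3)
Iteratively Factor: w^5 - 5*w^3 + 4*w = (w)*(w^4 - 5*w^2 + 4) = w*(w - 2)*(w^3 + 2*w^2 - w - 2) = w*(w - 2)*(w + 2)*(w^2 - 1) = w*(w - 2)*(w + 1)*(w + 2)*(w - 1)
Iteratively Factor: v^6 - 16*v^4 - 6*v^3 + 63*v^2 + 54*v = (v + 2)*(v^5 - 2*v^4 - 12*v^3 + 18*v^2 + 27*v) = (v + 1)*(v + 2)*(v^4 - 3*v^3 - 9*v^2 + 27*v) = (v - 3)*(v + 1)*(v + 2)*(v^3 - 9*v) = (v - 3)*(v + 1)*(v + 2)*(v + 3)*(v^2 - 3*v) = v*(v - 3)*(v + 1)*(v + 2)*(v + 3)*(v - 3)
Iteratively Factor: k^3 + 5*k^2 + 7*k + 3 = (k + 1)*(k^2 + 4*k + 3) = (k + 1)*(k + 3)*(k + 1)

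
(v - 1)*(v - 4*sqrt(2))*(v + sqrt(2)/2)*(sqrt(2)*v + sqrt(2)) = sqrt(2)*v^4 - 7*v^3 - 5*sqrt(2)*v^2 + 7*v + 4*sqrt(2)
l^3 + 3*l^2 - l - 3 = (l - 1)*(l + 1)*(l + 3)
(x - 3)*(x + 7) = x^2 + 4*x - 21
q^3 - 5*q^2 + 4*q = q*(q - 4)*(q - 1)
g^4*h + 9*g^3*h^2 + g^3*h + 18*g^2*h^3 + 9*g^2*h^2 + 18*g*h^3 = g*(g + 3*h)*(g + 6*h)*(g*h + h)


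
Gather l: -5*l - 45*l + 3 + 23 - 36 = -50*l - 10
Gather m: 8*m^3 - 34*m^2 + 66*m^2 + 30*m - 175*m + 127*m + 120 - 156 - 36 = 8*m^3 + 32*m^2 - 18*m - 72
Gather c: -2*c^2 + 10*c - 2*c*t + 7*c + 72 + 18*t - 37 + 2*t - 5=-2*c^2 + c*(17 - 2*t) + 20*t + 30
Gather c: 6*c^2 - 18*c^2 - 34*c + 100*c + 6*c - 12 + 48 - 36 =-12*c^2 + 72*c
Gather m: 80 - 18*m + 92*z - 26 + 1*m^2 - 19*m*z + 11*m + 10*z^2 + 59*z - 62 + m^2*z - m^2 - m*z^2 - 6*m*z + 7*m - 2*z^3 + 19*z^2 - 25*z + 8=m^2*z + m*(-z^2 - 25*z) - 2*z^3 + 29*z^2 + 126*z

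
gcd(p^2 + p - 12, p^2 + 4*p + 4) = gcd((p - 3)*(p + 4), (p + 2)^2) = 1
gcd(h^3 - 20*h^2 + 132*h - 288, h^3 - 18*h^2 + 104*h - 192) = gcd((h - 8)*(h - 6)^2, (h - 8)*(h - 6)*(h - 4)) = h^2 - 14*h + 48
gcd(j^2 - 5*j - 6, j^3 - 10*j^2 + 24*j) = j - 6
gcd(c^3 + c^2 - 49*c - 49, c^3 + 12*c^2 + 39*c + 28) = c^2 + 8*c + 7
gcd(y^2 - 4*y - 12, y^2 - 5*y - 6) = y - 6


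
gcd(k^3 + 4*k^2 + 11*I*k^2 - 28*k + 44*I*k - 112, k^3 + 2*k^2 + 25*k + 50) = 1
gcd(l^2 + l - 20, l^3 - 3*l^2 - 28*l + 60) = l + 5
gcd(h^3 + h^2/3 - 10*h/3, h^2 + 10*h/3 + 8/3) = h + 2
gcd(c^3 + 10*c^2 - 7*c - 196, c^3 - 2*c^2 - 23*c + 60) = c - 4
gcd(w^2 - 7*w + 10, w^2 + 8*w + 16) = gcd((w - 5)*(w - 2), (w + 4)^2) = 1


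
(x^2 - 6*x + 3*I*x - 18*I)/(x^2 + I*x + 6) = (x - 6)/(x - 2*I)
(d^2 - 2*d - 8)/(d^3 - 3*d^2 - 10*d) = (d - 4)/(d*(d - 5))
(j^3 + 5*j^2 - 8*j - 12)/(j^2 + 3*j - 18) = (j^2 - j - 2)/(j - 3)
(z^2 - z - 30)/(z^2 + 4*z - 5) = (z - 6)/(z - 1)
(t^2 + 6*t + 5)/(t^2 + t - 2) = (t^2 + 6*t + 5)/(t^2 + t - 2)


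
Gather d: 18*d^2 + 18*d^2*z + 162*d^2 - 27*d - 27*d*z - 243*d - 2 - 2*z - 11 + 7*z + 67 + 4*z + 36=d^2*(18*z + 180) + d*(-27*z - 270) + 9*z + 90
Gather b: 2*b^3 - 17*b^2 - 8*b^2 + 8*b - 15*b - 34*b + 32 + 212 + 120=2*b^3 - 25*b^2 - 41*b + 364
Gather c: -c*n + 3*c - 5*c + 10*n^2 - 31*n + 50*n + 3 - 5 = c*(-n - 2) + 10*n^2 + 19*n - 2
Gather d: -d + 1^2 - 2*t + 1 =-d - 2*t + 2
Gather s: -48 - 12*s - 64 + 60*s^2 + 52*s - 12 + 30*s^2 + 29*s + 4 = 90*s^2 + 69*s - 120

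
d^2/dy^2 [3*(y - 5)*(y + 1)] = 6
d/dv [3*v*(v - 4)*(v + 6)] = 9*v^2 + 12*v - 72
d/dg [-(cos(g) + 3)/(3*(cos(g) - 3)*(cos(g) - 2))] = (sin(g)^2 - 6*cos(g) + 20)*sin(g)/(3*(cos(g) - 3)^2*(cos(g) - 2)^2)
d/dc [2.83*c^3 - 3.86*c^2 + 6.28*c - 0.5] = 8.49*c^2 - 7.72*c + 6.28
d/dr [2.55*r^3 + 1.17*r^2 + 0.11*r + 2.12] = 7.65*r^2 + 2.34*r + 0.11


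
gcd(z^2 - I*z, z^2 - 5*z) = z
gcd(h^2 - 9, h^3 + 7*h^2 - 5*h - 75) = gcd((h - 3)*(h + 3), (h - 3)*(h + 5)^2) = h - 3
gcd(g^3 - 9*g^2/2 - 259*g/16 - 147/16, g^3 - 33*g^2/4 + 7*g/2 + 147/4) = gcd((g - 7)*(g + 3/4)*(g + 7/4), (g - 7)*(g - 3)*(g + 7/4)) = g^2 - 21*g/4 - 49/4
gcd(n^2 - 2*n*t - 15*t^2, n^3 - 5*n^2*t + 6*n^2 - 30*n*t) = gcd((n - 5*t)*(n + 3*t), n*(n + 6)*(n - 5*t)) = -n + 5*t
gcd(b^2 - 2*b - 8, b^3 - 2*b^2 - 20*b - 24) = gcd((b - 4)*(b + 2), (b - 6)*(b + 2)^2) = b + 2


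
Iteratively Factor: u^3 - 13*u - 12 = (u + 1)*(u^2 - u - 12) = (u - 4)*(u + 1)*(u + 3)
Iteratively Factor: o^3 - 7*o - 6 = (o - 3)*(o^2 + 3*o + 2) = (o - 3)*(o + 2)*(o + 1)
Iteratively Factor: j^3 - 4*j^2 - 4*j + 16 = (j - 2)*(j^2 - 2*j - 8) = (j - 4)*(j - 2)*(j + 2)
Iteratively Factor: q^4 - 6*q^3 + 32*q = (q)*(q^3 - 6*q^2 + 32) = q*(q + 2)*(q^2 - 8*q + 16) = q*(q - 4)*(q + 2)*(q - 4)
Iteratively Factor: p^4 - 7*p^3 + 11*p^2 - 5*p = (p)*(p^3 - 7*p^2 + 11*p - 5) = p*(p - 1)*(p^2 - 6*p + 5) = p*(p - 1)^2*(p - 5)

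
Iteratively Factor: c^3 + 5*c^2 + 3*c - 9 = (c + 3)*(c^2 + 2*c - 3) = (c + 3)^2*(c - 1)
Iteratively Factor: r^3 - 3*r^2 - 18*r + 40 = (r - 5)*(r^2 + 2*r - 8) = (r - 5)*(r + 4)*(r - 2)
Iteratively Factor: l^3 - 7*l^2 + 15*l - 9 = (l - 3)*(l^2 - 4*l + 3) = (l - 3)^2*(l - 1)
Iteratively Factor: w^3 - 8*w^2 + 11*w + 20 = (w - 5)*(w^2 - 3*w - 4) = (w - 5)*(w + 1)*(w - 4)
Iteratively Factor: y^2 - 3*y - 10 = (y + 2)*(y - 5)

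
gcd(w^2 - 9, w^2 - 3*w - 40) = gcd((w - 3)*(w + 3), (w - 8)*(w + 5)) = 1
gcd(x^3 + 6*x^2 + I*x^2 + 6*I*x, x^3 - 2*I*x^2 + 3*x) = x^2 + I*x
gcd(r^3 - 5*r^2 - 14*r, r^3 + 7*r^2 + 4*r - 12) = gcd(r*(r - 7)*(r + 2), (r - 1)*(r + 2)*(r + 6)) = r + 2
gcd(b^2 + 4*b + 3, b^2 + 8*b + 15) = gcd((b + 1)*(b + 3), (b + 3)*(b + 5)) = b + 3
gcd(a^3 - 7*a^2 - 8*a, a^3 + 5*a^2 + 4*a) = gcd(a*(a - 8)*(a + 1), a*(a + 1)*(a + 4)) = a^2 + a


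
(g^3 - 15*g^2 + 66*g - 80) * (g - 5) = g^4 - 20*g^3 + 141*g^2 - 410*g + 400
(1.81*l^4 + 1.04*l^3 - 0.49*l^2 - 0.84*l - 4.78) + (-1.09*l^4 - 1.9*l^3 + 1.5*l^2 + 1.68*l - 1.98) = 0.72*l^4 - 0.86*l^3 + 1.01*l^2 + 0.84*l - 6.76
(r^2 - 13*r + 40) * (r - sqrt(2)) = r^3 - 13*r^2 - sqrt(2)*r^2 + 13*sqrt(2)*r + 40*r - 40*sqrt(2)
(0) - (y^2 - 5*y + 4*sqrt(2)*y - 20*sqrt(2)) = -y^2 - 4*sqrt(2)*y + 5*y + 20*sqrt(2)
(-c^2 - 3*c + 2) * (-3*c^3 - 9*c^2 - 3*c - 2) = 3*c^5 + 18*c^4 + 24*c^3 - 7*c^2 - 4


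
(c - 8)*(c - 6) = c^2 - 14*c + 48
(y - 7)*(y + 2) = y^2 - 5*y - 14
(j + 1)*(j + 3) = j^2 + 4*j + 3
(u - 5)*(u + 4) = u^2 - u - 20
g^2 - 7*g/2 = g*(g - 7/2)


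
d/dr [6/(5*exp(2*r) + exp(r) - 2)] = (-60*exp(r) - 6)*exp(r)/(5*exp(2*r) + exp(r) - 2)^2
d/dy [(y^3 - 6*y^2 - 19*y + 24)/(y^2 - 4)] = (y^4 + 7*y^2 + 76)/(y^4 - 8*y^2 + 16)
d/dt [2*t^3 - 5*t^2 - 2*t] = 6*t^2 - 10*t - 2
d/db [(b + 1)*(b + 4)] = 2*b + 5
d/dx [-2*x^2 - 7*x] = -4*x - 7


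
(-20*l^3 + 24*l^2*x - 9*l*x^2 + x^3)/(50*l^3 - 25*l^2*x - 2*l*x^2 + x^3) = (-2*l + x)/(5*l + x)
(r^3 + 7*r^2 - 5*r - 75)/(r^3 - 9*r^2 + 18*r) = (r^2 + 10*r + 25)/(r*(r - 6))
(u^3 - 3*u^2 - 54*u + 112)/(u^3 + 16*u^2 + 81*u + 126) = (u^2 - 10*u + 16)/(u^2 + 9*u + 18)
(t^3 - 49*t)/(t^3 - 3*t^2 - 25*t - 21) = t*(t + 7)/(t^2 + 4*t + 3)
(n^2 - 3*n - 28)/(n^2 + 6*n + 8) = (n - 7)/(n + 2)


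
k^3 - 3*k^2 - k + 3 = (k - 3)*(k - 1)*(k + 1)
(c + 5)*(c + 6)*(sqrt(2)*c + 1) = sqrt(2)*c^3 + c^2 + 11*sqrt(2)*c^2 + 11*c + 30*sqrt(2)*c + 30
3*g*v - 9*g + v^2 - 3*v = (3*g + v)*(v - 3)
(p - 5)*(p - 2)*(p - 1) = p^3 - 8*p^2 + 17*p - 10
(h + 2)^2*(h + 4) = h^3 + 8*h^2 + 20*h + 16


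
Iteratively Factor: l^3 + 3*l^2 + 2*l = (l + 1)*(l^2 + 2*l) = (l + 1)*(l + 2)*(l)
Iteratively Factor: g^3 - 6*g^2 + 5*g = (g - 5)*(g^2 - g) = (g - 5)*(g - 1)*(g)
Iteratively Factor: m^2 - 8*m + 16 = (m - 4)*(m - 4)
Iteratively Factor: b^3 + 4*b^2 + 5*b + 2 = (b + 1)*(b^2 + 3*b + 2) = (b + 1)^2*(b + 2)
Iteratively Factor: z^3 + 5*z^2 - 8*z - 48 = (z - 3)*(z^2 + 8*z + 16) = (z - 3)*(z + 4)*(z + 4)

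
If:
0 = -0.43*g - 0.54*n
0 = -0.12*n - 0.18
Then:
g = 1.88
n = -1.50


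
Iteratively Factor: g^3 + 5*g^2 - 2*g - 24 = (g - 2)*(g^2 + 7*g + 12) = (g - 2)*(g + 3)*(g + 4)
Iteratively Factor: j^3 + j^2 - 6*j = (j + 3)*(j^2 - 2*j) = j*(j + 3)*(j - 2)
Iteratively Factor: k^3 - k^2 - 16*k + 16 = (k - 4)*(k^2 + 3*k - 4) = (k - 4)*(k - 1)*(k + 4)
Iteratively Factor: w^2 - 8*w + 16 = (w - 4)*(w - 4)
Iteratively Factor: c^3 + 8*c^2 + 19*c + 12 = (c + 1)*(c^2 + 7*c + 12) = (c + 1)*(c + 3)*(c + 4)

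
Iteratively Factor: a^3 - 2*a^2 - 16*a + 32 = (a + 4)*(a^2 - 6*a + 8) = (a - 4)*(a + 4)*(a - 2)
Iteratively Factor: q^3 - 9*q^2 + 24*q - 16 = (q - 1)*(q^2 - 8*q + 16) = (q - 4)*(q - 1)*(q - 4)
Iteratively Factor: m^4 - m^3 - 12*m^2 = (m + 3)*(m^3 - 4*m^2) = m*(m + 3)*(m^2 - 4*m) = m*(m - 4)*(m + 3)*(m)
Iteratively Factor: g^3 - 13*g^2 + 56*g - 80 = (g - 4)*(g^2 - 9*g + 20) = (g - 4)^2*(g - 5)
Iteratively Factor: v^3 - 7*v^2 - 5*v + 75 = (v + 3)*(v^2 - 10*v + 25) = (v - 5)*(v + 3)*(v - 5)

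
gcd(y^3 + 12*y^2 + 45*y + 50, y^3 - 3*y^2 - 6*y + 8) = y + 2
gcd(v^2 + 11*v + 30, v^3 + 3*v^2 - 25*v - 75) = v + 5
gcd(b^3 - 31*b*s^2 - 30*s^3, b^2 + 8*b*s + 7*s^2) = b + s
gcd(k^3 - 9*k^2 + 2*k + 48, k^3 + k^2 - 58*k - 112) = k^2 - 6*k - 16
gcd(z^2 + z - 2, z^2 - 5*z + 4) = z - 1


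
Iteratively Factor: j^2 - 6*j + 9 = (j - 3)*(j - 3)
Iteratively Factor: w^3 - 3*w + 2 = (w - 1)*(w^2 + w - 2) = (w - 1)*(w + 2)*(w - 1)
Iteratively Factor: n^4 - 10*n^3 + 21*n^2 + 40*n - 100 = (n - 2)*(n^3 - 8*n^2 + 5*n + 50) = (n - 5)*(n - 2)*(n^2 - 3*n - 10) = (n - 5)*(n - 2)*(n + 2)*(n - 5)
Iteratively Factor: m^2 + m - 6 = (m - 2)*(m + 3)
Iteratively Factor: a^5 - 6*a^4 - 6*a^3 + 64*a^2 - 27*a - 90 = (a - 3)*(a^4 - 3*a^3 - 15*a^2 + 19*a + 30) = (a - 3)*(a + 3)*(a^3 - 6*a^2 + 3*a + 10) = (a - 5)*(a - 3)*(a + 3)*(a^2 - a - 2) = (a - 5)*(a - 3)*(a + 1)*(a + 3)*(a - 2)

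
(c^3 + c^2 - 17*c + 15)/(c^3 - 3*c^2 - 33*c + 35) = (c - 3)/(c - 7)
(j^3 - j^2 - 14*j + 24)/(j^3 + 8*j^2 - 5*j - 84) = (j - 2)/(j + 7)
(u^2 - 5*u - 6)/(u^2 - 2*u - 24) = (u + 1)/(u + 4)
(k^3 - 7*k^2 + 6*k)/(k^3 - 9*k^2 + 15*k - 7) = k*(k - 6)/(k^2 - 8*k + 7)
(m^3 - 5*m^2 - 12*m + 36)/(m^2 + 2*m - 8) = (m^2 - 3*m - 18)/(m + 4)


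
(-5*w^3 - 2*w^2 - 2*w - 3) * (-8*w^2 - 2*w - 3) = 40*w^5 + 26*w^4 + 35*w^3 + 34*w^2 + 12*w + 9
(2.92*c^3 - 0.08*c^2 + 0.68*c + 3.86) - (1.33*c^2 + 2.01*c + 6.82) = 2.92*c^3 - 1.41*c^2 - 1.33*c - 2.96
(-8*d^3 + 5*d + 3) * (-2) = 16*d^3 - 10*d - 6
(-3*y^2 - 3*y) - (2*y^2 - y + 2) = -5*y^2 - 2*y - 2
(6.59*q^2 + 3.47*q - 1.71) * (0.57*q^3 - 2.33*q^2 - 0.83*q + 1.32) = 3.7563*q^5 - 13.3768*q^4 - 14.5295*q^3 + 9.803*q^2 + 5.9997*q - 2.2572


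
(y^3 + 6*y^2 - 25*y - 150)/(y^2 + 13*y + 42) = (y^2 - 25)/(y + 7)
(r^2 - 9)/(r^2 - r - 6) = (r + 3)/(r + 2)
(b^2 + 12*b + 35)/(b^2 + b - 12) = (b^2 + 12*b + 35)/(b^2 + b - 12)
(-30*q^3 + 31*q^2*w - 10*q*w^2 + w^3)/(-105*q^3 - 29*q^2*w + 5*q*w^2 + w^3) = (6*q^2 - 5*q*w + w^2)/(21*q^2 + 10*q*w + w^2)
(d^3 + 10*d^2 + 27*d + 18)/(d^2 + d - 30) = (d^2 + 4*d + 3)/(d - 5)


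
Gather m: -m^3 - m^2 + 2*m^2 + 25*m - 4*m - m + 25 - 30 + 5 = -m^3 + m^2 + 20*m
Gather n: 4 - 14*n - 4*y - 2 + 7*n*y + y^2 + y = n*(7*y - 14) + y^2 - 3*y + 2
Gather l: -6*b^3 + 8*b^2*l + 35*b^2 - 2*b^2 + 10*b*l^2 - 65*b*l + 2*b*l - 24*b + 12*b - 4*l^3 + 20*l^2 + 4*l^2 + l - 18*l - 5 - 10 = -6*b^3 + 33*b^2 - 12*b - 4*l^3 + l^2*(10*b + 24) + l*(8*b^2 - 63*b - 17) - 15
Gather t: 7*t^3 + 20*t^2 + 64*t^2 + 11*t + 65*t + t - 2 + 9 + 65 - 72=7*t^3 + 84*t^2 + 77*t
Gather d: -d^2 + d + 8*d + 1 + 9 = -d^2 + 9*d + 10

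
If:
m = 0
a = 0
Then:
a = 0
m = 0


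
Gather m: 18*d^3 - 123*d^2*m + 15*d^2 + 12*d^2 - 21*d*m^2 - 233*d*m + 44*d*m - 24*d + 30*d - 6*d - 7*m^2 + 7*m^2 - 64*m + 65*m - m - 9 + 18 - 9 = 18*d^3 + 27*d^2 - 21*d*m^2 + m*(-123*d^2 - 189*d)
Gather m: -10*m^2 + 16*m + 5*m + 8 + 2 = -10*m^2 + 21*m + 10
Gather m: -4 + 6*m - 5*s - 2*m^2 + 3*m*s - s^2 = -2*m^2 + m*(3*s + 6) - s^2 - 5*s - 4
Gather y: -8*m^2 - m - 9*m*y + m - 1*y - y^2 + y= -8*m^2 - 9*m*y - y^2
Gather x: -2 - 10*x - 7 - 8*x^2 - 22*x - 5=-8*x^2 - 32*x - 14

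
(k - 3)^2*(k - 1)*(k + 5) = k^4 - 2*k^3 - 20*k^2 + 66*k - 45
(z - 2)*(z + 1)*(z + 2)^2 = z^4 + 3*z^3 - 2*z^2 - 12*z - 8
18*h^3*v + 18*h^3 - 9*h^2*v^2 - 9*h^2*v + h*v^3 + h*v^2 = (-6*h + v)*(-3*h + v)*(h*v + h)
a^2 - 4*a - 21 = (a - 7)*(a + 3)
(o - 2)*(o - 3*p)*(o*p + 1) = o^3*p - 3*o^2*p^2 - 2*o^2*p + o^2 + 6*o*p^2 - 3*o*p - 2*o + 6*p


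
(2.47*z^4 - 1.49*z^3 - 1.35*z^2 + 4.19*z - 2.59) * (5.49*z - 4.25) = 13.5603*z^5 - 18.6776*z^4 - 1.079*z^3 + 28.7406*z^2 - 32.0266*z + 11.0075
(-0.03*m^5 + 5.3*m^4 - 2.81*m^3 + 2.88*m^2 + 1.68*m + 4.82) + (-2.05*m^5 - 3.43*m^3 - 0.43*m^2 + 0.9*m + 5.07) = -2.08*m^5 + 5.3*m^4 - 6.24*m^3 + 2.45*m^2 + 2.58*m + 9.89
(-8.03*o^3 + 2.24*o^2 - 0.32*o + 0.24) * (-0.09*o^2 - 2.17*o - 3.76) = 0.7227*o^5 + 17.2235*o^4 + 25.3608*o^3 - 7.7496*o^2 + 0.6824*o - 0.9024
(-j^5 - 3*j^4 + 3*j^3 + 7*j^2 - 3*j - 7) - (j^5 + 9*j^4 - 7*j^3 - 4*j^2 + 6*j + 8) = -2*j^5 - 12*j^4 + 10*j^3 + 11*j^2 - 9*j - 15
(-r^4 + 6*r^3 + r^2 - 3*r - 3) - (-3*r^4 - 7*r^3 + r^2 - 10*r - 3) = 2*r^4 + 13*r^3 + 7*r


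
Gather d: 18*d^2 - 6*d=18*d^2 - 6*d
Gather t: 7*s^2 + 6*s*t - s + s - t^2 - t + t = 7*s^2 + 6*s*t - t^2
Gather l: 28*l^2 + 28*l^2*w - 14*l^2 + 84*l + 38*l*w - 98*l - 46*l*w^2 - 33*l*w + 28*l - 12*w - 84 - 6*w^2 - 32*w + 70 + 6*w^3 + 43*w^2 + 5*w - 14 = l^2*(28*w + 14) + l*(-46*w^2 + 5*w + 14) + 6*w^3 + 37*w^2 - 39*w - 28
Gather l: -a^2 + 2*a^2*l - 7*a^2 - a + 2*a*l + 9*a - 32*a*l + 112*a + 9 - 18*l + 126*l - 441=-8*a^2 + 120*a + l*(2*a^2 - 30*a + 108) - 432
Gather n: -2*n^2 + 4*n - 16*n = -2*n^2 - 12*n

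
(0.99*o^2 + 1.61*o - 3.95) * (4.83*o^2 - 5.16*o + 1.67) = 4.7817*o^4 + 2.6679*o^3 - 25.7328*o^2 + 23.0707*o - 6.5965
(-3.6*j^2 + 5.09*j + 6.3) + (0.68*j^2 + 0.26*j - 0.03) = -2.92*j^2 + 5.35*j + 6.27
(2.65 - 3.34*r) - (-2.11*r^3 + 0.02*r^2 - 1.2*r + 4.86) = 2.11*r^3 - 0.02*r^2 - 2.14*r - 2.21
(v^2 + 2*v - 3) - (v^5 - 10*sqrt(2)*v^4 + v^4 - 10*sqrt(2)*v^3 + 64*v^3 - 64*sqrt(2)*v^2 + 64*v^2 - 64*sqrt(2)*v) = -v^5 - v^4 + 10*sqrt(2)*v^4 - 64*v^3 + 10*sqrt(2)*v^3 - 63*v^2 + 64*sqrt(2)*v^2 + 2*v + 64*sqrt(2)*v - 3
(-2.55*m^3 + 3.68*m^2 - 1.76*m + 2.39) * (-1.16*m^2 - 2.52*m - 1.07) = 2.958*m^5 + 2.1572*m^4 - 4.5035*m^3 - 2.2748*m^2 - 4.1396*m - 2.5573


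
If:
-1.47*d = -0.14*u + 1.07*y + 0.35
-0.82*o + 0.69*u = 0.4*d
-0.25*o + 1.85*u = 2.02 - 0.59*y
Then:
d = -0.756800466234429*y - 0.119914188749582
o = 0.113746630727763*y + 1.10266753415745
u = 1.24090101812939 - 0.303547752604356*y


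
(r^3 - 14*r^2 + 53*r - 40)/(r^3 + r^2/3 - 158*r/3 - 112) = 3*(r^2 - 6*r + 5)/(3*r^2 + 25*r + 42)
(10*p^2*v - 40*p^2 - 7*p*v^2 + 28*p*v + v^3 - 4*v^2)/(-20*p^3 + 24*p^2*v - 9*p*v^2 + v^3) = (4 - v)/(2*p - v)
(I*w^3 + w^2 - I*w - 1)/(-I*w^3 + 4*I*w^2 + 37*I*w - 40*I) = (-w^2 + w*(-1 + I) + I)/(w^2 - 3*w - 40)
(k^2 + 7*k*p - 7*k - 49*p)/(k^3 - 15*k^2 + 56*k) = (k + 7*p)/(k*(k - 8))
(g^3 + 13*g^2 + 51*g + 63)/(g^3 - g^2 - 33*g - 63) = (g + 7)/(g - 7)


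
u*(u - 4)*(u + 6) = u^3 + 2*u^2 - 24*u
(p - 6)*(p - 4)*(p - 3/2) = p^3 - 23*p^2/2 + 39*p - 36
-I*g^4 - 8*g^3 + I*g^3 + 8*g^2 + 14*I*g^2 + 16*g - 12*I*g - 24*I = (g - 2)*(g - 6*I)*(g - 2*I)*(-I*g - I)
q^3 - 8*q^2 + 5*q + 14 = (q - 7)*(q - 2)*(q + 1)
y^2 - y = y*(y - 1)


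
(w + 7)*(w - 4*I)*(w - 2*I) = w^3 + 7*w^2 - 6*I*w^2 - 8*w - 42*I*w - 56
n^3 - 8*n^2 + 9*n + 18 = (n - 6)*(n - 3)*(n + 1)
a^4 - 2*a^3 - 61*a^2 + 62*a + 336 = (a - 8)*(a - 3)*(a + 2)*(a + 7)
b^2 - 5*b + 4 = (b - 4)*(b - 1)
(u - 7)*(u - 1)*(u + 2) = u^3 - 6*u^2 - 9*u + 14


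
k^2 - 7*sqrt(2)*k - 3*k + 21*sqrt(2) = (k - 3)*(k - 7*sqrt(2))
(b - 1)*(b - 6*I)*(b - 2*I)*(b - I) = b^4 - b^3 - 9*I*b^3 - 20*b^2 + 9*I*b^2 + 20*b + 12*I*b - 12*I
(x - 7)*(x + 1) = x^2 - 6*x - 7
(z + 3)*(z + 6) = z^2 + 9*z + 18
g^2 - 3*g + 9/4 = (g - 3/2)^2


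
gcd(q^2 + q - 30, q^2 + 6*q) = q + 6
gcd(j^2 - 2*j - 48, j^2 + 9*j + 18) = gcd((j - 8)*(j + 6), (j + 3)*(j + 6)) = j + 6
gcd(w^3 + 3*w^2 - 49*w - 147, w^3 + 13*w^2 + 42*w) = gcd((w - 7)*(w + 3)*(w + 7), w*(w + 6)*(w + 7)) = w + 7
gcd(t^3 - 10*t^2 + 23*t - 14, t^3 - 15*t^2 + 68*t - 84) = t^2 - 9*t + 14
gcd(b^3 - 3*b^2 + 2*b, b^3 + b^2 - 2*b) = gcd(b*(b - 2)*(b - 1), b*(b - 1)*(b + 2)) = b^2 - b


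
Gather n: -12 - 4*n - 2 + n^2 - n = n^2 - 5*n - 14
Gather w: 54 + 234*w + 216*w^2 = 216*w^2 + 234*w + 54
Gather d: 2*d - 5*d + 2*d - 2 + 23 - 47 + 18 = -d - 8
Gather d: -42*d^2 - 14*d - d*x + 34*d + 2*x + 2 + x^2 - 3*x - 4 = -42*d^2 + d*(20 - x) + x^2 - x - 2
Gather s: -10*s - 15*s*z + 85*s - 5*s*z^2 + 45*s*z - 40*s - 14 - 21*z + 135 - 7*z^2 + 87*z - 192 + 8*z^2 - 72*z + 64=s*(-5*z^2 + 30*z + 35) + z^2 - 6*z - 7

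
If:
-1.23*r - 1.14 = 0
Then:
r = -0.93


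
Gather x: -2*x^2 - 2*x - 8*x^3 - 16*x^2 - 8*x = -8*x^3 - 18*x^2 - 10*x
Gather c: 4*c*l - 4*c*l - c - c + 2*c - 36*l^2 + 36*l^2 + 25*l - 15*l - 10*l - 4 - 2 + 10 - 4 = 0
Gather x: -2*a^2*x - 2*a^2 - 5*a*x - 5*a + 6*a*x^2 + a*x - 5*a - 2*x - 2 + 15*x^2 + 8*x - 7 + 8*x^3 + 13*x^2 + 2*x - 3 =-2*a^2 - 10*a + 8*x^3 + x^2*(6*a + 28) + x*(-2*a^2 - 4*a + 8) - 12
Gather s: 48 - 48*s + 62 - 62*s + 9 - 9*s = 119 - 119*s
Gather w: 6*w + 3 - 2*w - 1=4*w + 2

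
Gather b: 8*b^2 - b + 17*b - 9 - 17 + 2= 8*b^2 + 16*b - 24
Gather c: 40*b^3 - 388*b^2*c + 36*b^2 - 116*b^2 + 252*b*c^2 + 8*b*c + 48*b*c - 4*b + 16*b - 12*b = 40*b^3 - 80*b^2 + 252*b*c^2 + c*(-388*b^2 + 56*b)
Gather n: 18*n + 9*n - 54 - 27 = 27*n - 81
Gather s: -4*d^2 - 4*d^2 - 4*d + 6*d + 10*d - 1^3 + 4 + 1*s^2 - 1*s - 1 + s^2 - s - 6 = -8*d^2 + 12*d + 2*s^2 - 2*s - 4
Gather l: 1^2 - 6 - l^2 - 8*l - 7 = -l^2 - 8*l - 12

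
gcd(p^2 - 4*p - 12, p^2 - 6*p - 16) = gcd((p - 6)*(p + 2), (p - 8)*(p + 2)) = p + 2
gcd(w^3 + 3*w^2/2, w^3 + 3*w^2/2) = w^3 + 3*w^2/2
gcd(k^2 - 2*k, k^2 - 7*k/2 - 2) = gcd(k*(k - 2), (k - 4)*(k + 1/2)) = 1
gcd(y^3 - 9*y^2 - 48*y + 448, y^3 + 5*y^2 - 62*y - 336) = y^2 - y - 56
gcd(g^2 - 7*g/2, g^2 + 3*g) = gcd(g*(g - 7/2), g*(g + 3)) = g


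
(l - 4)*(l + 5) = l^2 + l - 20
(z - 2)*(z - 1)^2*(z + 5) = z^4 + z^3 - 15*z^2 + 23*z - 10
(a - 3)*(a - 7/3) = a^2 - 16*a/3 + 7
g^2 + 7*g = g*(g + 7)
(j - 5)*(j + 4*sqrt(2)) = j^2 - 5*j + 4*sqrt(2)*j - 20*sqrt(2)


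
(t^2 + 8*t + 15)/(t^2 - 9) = (t + 5)/(t - 3)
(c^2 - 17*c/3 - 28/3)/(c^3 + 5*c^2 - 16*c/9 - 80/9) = 3*(c - 7)/(3*c^2 + 11*c - 20)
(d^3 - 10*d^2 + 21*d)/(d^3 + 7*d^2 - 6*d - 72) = d*(d - 7)/(d^2 + 10*d + 24)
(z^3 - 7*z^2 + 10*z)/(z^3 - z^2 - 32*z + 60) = z/(z + 6)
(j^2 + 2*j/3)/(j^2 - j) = (j + 2/3)/(j - 1)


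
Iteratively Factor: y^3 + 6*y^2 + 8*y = (y + 4)*(y^2 + 2*y) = (y + 2)*(y + 4)*(y)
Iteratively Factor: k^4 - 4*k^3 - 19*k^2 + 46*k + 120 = (k - 5)*(k^3 + k^2 - 14*k - 24) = (k - 5)*(k - 4)*(k^2 + 5*k + 6) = (k - 5)*(k - 4)*(k + 2)*(k + 3)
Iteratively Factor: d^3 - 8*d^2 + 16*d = (d)*(d^2 - 8*d + 16) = d*(d - 4)*(d - 4)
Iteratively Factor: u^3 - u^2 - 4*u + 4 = (u - 1)*(u^2 - 4) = (u - 2)*(u - 1)*(u + 2)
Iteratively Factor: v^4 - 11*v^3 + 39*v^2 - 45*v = (v - 5)*(v^3 - 6*v^2 + 9*v) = (v - 5)*(v - 3)*(v^2 - 3*v) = (v - 5)*(v - 3)^2*(v)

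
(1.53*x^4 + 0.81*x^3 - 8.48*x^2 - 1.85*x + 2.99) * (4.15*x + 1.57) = 6.3495*x^5 + 5.7636*x^4 - 33.9203*x^3 - 20.9911*x^2 + 9.504*x + 4.6943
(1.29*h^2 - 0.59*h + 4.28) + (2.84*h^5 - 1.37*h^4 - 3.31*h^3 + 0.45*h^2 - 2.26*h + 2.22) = 2.84*h^5 - 1.37*h^4 - 3.31*h^3 + 1.74*h^2 - 2.85*h + 6.5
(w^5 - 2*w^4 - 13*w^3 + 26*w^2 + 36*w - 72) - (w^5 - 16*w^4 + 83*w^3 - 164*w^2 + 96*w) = 14*w^4 - 96*w^3 + 190*w^2 - 60*w - 72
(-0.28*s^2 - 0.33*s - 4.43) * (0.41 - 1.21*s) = 0.3388*s^3 + 0.2845*s^2 + 5.225*s - 1.8163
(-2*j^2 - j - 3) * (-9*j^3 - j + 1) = 18*j^5 + 9*j^4 + 29*j^3 - j^2 + 2*j - 3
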